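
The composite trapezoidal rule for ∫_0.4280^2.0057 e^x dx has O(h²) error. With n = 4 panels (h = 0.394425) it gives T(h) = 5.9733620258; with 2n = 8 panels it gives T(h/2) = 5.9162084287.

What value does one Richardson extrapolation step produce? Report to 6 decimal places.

5.897157

The method has order 2: 2^2 = 4.
2^2·A(h/2) = 23.6648337148; minus A(h) gives 17.6914716890.
Divide by 2^2 − 1 = 3.
Result: 5.8971572297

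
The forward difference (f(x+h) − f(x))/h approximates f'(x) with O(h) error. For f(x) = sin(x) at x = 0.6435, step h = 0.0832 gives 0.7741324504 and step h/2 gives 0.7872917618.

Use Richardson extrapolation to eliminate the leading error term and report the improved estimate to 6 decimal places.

Order 1 gives 2^r = 2 and 2^r − 1 = 1.
Top: 2(0.7872917618) − (0.7741324504) = 0.8004510732
Divide by 2^1 − 1 = 1.
(2·0.7872917618 − 0.7741324504)/(2 − 1) = 0.8004510732
Correction |R − A(h/2)| = 1.316e-02; gap |A(h/2) − A(h)| = 1.316e-02.

0.800451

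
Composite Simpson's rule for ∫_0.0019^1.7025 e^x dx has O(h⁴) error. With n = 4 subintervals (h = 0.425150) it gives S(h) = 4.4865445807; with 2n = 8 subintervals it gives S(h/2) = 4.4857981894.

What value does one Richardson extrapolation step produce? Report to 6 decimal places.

r = 4: numerator weight 16, denominator 15.
16*4.4857981894 = 71.7727710304; 71.7727710304 − 4.4865445807 = 67.2862264497
Divide by 2^4 − 1 = 15.
So the Richardson estimate is 4.4857484300.
Shift from A(h/2): −0.0000497594.

4.485748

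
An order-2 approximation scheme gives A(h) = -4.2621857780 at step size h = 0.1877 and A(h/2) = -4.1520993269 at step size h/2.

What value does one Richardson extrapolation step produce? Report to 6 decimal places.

-4.115404

Method order is 2; weight 2^2 = 4.
4·(-4.1520993269) = -16.6083973076; (-16.6083973076) − (-4.2621857780) = -12.3462115296
Denominator 4 − 1 = 3.
(-12.3462115296) ÷ 3 = -4.1154038432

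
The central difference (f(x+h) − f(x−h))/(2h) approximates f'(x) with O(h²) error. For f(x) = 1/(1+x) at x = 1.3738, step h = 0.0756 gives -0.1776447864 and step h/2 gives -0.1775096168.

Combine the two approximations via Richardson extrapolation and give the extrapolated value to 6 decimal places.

Order 2 gives 2^r = 4 and 2^r − 1 = 3.
Top: 4(-0.1775096168) − (-0.1776447864) = -0.5323936808
(4×(-0.1775096168) − (-0.1776447864))/(4 − 1) = -0.1774645603

-0.177465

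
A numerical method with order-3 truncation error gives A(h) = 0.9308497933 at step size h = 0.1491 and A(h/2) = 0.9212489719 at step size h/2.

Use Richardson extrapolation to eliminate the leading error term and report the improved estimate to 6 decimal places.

0.919877

With r = 3 the leading error scales as h^3, so the weight is 2^3 = 8.
8·0.9212489719 − 0.9308497933 = 6.4391419819
Denominator 8 − 1 = 7.
So the Richardson estimate is 0.9198774260.
Shift from A(h/2): −0.0013715459.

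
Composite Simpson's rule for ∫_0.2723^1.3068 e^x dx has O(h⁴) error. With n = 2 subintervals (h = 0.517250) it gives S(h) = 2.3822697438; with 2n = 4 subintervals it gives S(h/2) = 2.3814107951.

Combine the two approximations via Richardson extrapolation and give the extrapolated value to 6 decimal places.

The method has order 4: 2^4 = 16.
Top: 16(2.3814107951) − (2.3822697438) = 35.7203029778
Extrapolated: 35.7203029778 / 15 = 2.3813535319
Shift from A(h/2): −0.0000572632.

2.381354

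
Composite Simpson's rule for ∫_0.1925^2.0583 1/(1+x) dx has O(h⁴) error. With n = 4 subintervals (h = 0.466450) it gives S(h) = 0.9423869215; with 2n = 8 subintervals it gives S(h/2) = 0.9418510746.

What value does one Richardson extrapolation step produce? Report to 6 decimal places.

With r = 4 the leading error scales as h^4, so the weight is 2^4 = 16.
Top: 16(0.9418510746) − (0.9423869215) = 14.1272302721
Divide by 2^4 − 1 = 15.
R = 14.1272302721/15 = 0.9418153515
Gap between inputs: 5.358e-04; correction applied: −0.0000357231.

0.941815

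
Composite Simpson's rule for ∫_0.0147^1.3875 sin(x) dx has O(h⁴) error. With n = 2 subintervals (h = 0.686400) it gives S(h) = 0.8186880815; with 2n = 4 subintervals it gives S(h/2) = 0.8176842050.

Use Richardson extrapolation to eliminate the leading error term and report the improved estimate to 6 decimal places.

The method has order 4: 2^4 = 16.
A(h/2) − A(h) = 0.8176842050 − 0.8186880815 = -0.0010038765
Correction (A(h/2) − A(h))/(16 − 1) = (-0.0010038765)/15 = -0.0000669251
R = 0.8176842050 − 0.0000669251 = 0.8176172799

0.817617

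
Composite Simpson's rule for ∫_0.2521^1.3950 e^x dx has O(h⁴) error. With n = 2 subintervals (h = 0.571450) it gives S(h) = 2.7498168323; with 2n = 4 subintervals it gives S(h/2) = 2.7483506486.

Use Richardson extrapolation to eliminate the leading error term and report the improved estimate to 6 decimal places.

2.748253

r = 4: numerator weight 16, denominator 15.
Difference of the inputs: 2.7483506486 − 2.7498168323 = -0.0014661837
Correction (A(h/2) − A(h))/(16 − 1) = (-0.0014661837)/15 = -0.0000977456
R = A(h/2) + (A(h/2) − A(h))/15 = 2.7483506486 − 0.0000977456 = 2.7482529030
Shift from A(h/2): −0.0000977456.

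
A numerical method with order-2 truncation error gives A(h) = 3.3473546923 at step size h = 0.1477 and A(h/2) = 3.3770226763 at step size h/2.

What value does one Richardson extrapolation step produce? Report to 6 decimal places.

3.386912

Error is O(h^2); halving h shrinks it by 2^2 = 4.
2^2×A(h/2) = 13.5080907052; minus A(h) gives 10.1607360129.
R = 10.1607360129/3 = 3.3869120043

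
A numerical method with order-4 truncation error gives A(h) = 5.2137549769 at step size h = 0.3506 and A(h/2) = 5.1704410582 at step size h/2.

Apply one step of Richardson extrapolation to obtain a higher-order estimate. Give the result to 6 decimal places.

With r = 4 the leading error scales as h^4, so the weight is 2^4 = 16.
16 × 5.1704410582 − 5.2137549769 = 77.5133019543
Divide by 2^4 − 1 = 15.
Result: 5.1675534636

5.167553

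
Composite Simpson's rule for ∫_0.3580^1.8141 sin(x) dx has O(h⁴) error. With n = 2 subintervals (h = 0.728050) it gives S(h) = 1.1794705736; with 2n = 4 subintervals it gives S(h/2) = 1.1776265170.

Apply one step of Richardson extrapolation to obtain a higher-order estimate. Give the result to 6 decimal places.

r = 4, so 2^r = 16.
16×1.1776265170 = 18.8420242720; subtract 1.1794705736 → 17.6625536984
Divide by 2^4 − 1 = 15.
(16×1.1776265170 − 1.1794705736)/(16 − 1) = 1.1775035799

1.177504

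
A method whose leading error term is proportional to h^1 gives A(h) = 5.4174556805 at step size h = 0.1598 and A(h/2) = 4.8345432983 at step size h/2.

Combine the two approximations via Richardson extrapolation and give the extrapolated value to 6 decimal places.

4.251631

Method order is 1; weight 2^1 = 2.
2·4.8345432983 = 9.6690865966; subtract 5.4174556805 → 4.2516309161
4.2516309161 ÷ 1 = 4.2516309161
Gap between inputs: 5.829e-01; correction applied: −0.5829123822.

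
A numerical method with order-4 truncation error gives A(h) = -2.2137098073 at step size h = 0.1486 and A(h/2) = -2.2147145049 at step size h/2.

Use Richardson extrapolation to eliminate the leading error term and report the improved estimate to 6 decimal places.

-2.214781

r = 4, so 2^r = 16.
Weighted: (-35.4354320784) − (-2.2137098073) = -33.2217222711
Denominator 16 − 1 = 15.
(-33.2217222711) ÷ 15 = -2.2147814847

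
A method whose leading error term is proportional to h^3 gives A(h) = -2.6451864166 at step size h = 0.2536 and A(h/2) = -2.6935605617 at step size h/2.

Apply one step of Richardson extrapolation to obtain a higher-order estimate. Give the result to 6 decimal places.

Method order is 3; weight 2^3 = 8.
Top: 8(-2.6935605617) − (-2.6451864166) = -18.9032980770
Divide by 2^3 − 1 = 7.
So the Richardson estimate is -2.7004711539.
Gap between inputs: 4.837e-02; correction applied: −0.0069105922.

-2.700471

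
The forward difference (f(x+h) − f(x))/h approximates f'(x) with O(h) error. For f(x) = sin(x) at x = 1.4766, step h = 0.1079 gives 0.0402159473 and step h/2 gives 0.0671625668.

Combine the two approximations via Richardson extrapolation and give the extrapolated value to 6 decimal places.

r = 1: numerator weight 2, denominator 1.
2 × 0.0671625668 = 0.1343251336; 0.1343251336 − 0.0402159473 = 0.0941091863
Denominator 2 − 1 = 1.
(2 × 0.0671625668 − 0.0402159473)/(2 − 1) = 0.0941091863

0.094109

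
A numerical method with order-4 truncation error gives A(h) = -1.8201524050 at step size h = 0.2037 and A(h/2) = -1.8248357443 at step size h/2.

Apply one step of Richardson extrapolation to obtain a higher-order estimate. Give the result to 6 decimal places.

-1.825148

Leading term ∝ h^4; use weight 16 = 2^4.
Difference of the inputs: -1.8248357443 − (-1.8201524050) = -0.0046833393
Divide by 2^4 − 1 = 15: (-0.0046833393)/15 = -0.0003122226
R = A(h/2) + (A(h/2) − A(h))/15 = -1.8248357443 − 0.0003122226 = -1.8251479669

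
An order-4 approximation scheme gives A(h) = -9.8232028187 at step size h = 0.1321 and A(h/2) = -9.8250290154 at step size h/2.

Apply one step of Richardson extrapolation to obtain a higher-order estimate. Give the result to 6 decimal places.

r = 4, so 2^r = 16.
2^4 × A(h/2) = -157.2004642464; minus A(h) gives -147.3772614277.
R = (-147.3772614277)/15 = -9.8251507618
Shift from A(h/2): −0.0001217464.

-9.825151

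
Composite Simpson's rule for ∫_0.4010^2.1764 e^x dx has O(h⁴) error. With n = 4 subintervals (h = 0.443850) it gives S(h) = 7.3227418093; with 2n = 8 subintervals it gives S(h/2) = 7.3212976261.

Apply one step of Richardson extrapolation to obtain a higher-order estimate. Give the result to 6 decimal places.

Method order is 4; weight 2^4 = 16.
16*7.3212976261 = 117.1407620176; subtract 7.3227418093 → 109.8180202083
R = 109.8180202083/15 = 7.3212013472
Correction |R − A(h/2)| = 9.628e-05; gap |A(h/2) − A(h)| = 1.444e-03.

7.321201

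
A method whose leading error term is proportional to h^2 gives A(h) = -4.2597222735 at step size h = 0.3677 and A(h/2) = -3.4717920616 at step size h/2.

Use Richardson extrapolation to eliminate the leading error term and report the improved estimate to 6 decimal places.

Error is O(h^2); halving h shrinks it by 2^2 = 4.
4·(-3.4717920616) = -13.8871682464; subtract (-4.2597222735) → -9.6274459729
Denominator 4 − 1 = 3.
Extrapolated: (-9.6274459729) / 3 = -3.2091486576
Shift from A(h/2): +0.2626434040.

-3.209149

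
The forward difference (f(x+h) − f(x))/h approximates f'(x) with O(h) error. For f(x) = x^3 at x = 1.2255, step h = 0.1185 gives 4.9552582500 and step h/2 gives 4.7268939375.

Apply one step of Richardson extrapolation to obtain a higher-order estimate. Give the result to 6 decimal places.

r = 1, so 2^r = 2.
Difference of the inputs: 4.7268939375 − 4.9552582500 = -0.2283643125
Divide by 2^1 − 1 = 1: (-0.2283643125)/1 = -0.2283643125
R = 4.7268939375 − 0.2283643125 = 4.4985296250

4.498530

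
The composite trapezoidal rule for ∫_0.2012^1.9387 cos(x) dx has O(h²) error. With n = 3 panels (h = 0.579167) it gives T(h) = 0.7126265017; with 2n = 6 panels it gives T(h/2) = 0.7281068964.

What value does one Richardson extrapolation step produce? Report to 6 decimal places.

Order 2 gives 2^r = 4 and 2^r − 1 = 3.
4 × 0.7281068964 − 0.7126265017 = 2.1998010839
R = 2.1998010839/3 = 0.7332670280

0.733267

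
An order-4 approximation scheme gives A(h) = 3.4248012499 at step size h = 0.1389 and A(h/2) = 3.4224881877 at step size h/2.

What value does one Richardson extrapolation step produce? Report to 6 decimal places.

3.422334

Error is O(h^4); halving h shrinks it by 2^4 = 16.
2^4×A(h/2) = 54.7598110032; minus A(h) gives 51.3350097533.
Divide by 2^4 − 1 = 15.
So the Richardson estimate is 3.4223339836.
Correction |R − A(h/2)| = 1.542e-04; gap |A(h/2) − A(h)| = 2.313e-03.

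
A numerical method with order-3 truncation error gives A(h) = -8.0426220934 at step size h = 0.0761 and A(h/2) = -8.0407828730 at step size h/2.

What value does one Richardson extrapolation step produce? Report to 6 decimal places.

-8.040520

Leading term ∝ h^3; use weight 8 = 2^3.
8×(-8.0407828730) = -64.3262629840; (-64.3262629840) − (-8.0426220934) = -56.2836408906
Denominator 8 − 1 = 7.
Result: -8.0405201272
Shift from A(h/2): +0.0002627458.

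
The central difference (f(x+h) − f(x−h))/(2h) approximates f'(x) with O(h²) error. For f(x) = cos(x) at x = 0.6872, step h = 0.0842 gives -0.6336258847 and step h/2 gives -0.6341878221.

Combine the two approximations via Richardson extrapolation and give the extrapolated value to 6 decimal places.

Method order is 2; weight 2^2 = 4.
4*(-0.6341878221) = -2.5367512884; subtract (-0.6336258847) → -1.9031254037
Divide by 2^2 − 1 = 3.
(-1.9031254037) ÷ 3 = -0.6343751346

-0.634375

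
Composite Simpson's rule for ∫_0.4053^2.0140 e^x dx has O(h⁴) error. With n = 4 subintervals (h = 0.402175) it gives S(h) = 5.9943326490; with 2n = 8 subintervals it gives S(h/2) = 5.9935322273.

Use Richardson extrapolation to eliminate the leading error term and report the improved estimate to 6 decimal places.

5.993479

Order 4 gives 2^r = 16 and 2^r − 1 = 15.
16×5.9935322273 = 95.8965156368; subtract 5.9943326490 → 89.9021829878
Extrapolated: 89.9021829878 / 15 = 5.9934788659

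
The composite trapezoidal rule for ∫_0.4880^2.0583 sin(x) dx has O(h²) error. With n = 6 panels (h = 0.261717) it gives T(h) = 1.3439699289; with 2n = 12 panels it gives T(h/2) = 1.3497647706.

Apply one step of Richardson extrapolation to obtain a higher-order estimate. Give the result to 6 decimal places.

Error is O(h^2); halving h shrinks it by 2^2 = 4.
Top: 4(1.3497647706) − (1.3439699289) = 4.0550891535
R = 4.0550891535/3 = 1.3516963845
Shift from A(h/2): +0.0019316139.

1.351696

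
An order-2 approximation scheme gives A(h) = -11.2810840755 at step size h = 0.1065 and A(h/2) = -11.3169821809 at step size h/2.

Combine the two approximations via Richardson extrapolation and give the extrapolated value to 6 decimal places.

-11.328948

The method has order 2: 2^2 = 4.
4·(-11.3169821809) = -45.2679287236; subtract (-11.2810840755) → -33.9868446481
Denominator 4 − 1 = 3.
(-33.9868446481) ÷ 3 = -11.3289482160
Correction |R − A(h/2)| = 1.197e-02; gap |A(h/2) − A(h)| = 3.590e-02.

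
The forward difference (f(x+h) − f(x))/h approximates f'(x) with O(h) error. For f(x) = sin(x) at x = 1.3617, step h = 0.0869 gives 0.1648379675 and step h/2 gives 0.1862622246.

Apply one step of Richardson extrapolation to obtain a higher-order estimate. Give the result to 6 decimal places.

0.207686

The method has order 1: 2^1 = 2.
Numerator 2·A(h/2) − A(h) = 2·0.1862622246 − 0.1648379675 = 0.2076864817
Denominator 2 − 1 = 1.
Result: 0.2076864817
Gap between inputs: 2.142e-02; correction applied: +0.0214242571.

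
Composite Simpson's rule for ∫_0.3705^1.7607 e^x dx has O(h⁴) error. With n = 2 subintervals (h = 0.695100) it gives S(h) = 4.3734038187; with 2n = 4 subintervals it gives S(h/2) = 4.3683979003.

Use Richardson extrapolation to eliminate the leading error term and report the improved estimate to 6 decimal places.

r = 4: numerator weight 16, denominator 15.
Difference of the inputs: 4.3683979003 − 4.3734038187 = -0.0050059184
Divide by 2^4 − 1 = 15: (-0.0050059184)/15 = -0.0003337279
R = 4.3683979003 − 0.0003337279 = 4.3680641724
Gap between inputs: 5.006e-03; correction applied: −0.0003337279.

4.368064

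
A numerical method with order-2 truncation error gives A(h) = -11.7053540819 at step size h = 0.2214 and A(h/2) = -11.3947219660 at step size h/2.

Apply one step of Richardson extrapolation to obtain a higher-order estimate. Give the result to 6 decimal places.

r = 2, so 2^r = 4.
4*(-11.3947219660) − (-11.7053540819) = -33.8735337821
Extrapolated: (-33.8735337821) / 3 = -11.2911779274
Gap between inputs: 3.106e-01; correction applied: +0.1035440386.

-11.291178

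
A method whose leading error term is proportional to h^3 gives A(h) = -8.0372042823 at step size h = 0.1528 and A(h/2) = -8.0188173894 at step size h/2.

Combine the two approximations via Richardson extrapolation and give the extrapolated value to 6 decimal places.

-8.016191

Order 3 gives 2^r = 8 and 2^r − 1 = 7.
A(h/2) − A(h) = -8.0188173894 − (-8.0372042823) = 0.0183868929
Divide by 2^3 − 1 = 7: 0.0183868929/7 = 0.0026266990
R = A(h/2) + (A(h/2) − A(h))/7 = -8.0188173894 + 0.0026266990 = -8.0161906904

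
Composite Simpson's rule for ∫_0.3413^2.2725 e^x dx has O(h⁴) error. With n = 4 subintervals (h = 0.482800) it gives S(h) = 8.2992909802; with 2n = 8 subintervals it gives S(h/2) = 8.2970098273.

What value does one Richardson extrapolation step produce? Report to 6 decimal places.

r = 4: numerator weight 16, denominator 15.
A(h/2) − A(h) = 8.2970098273 − 8.2992909802 = -0.0022811529
Correction (A(h/2) − A(h))/(16 − 1) = (-0.0022811529)/15 = -0.0001520769
R = A(h/2) + (A(h/2) − A(h))/15 = 8.2970098273 − 0.0001520769 = 8.2968577504

8.296858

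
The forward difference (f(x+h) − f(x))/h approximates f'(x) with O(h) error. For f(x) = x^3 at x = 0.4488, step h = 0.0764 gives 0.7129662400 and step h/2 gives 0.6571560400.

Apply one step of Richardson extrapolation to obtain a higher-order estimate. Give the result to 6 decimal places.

0.601346

With r = 1 the leading error scales as h^1, so the weight is 2^1 = 2.
2 × 0.6571560400 = 1.3143120800; subtract 0.7129662400 → 0.6013458400
Divide by 2^1 − 1 = 1.
Extrapolated: 0.6013458400 / 1 = 0.6013458400
Gap between inputs: 5.581e-02; correction applied: −0.0558102000.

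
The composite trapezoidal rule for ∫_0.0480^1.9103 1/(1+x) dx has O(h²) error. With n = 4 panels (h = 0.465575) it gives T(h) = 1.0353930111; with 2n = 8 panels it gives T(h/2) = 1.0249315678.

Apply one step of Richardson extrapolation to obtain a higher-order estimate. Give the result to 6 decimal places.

1.021444

Error is O(h^2); halving h shrinks it by 2^2 = 4.
Numerator 4×A(h/2) − A(h) = 4×1.0249315678 − 1.0353930111 = 3.0643332601
3.0643332601 ÷ 3 = 1.0214444200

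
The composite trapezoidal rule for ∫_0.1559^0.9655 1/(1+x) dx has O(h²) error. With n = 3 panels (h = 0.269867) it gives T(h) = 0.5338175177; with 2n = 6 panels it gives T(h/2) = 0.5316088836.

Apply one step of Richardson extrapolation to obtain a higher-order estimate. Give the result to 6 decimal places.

Leading term ∝ h^2; use weight 4 = 2^2.
A(h/2) − A(h) = 0.5316088836 − 0.5338175177 = -0.0022086341
Correction (A(h/2) − A(h))/(4 − 1) = (-0.0022086341)/3 = -0.0007362114
R = A(h/2) + (A(h/2) − A(h))/3 = 0.5316088836 − 0.0007362114 = 0.5308726722
Shift from A(h/2): −0.0007362114.

0.530873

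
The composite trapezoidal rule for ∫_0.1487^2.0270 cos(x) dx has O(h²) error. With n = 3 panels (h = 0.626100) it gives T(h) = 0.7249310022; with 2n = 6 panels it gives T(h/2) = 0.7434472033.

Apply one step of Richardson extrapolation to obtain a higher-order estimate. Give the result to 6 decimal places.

r = 2: numerator weight 4, denominator 3.
Difference of the inputs: 0.7434472033 − 0.7249310022 = 0.0185162011
Divide by 2^2 − 1 = 3: 0.0185162011/3 = 0.0061720670
R = 0.7434472033 + 0.0061720670 = 0.7496192703
Correction |R − A(h/2)| = 6.172e-03; gap |A(h/2) − A(h)| = 1.852e-02.

0.749619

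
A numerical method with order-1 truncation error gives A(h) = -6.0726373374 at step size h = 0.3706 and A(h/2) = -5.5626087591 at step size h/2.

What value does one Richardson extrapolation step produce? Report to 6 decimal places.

Leading term ∝ h^1; use weight 2 = 2^1.
Weighted: (-11.1252175182) − (-6.0726373374) = -5.0525801808
Denominator 2 − 1 = 1.
Result: -5.0525801808
Gap between inputs: 5.100e-01; correction applied: +0.5100285783.

-5.052580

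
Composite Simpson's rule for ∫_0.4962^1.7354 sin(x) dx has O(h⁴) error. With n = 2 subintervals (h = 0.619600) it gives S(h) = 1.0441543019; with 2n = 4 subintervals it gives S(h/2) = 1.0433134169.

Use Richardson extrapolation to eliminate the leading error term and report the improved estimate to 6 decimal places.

r = 4, so 2^r = 16.
16*1.0433134169 = 16.6930146704; 16.6930146704 − 1.0441543019 = 15.6488603685
Divide by 2^4 − 1 = 15.
(16*1.0433134169 − 1.0441543019)/(16 − 1) = 1.0432573579
Shift from A(h/2): −0.0000560590.

1.043257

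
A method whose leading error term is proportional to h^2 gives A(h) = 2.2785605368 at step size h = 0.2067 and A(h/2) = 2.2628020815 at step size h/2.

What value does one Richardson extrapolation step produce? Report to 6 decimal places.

r = 2, so 2^r = 4.
Top: 4(2.2628020815) − (2.2785605368) = 6.7726477892
Divide by 2^2 − 1 = 3.
R = 6.7726477892/3 = 2.2575492631

2.257549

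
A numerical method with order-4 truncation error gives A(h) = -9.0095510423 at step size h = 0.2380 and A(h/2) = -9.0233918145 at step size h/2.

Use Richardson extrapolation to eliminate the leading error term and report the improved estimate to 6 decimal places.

Order 4 gives 2^r = 16 and 2^r − 1 = 15.
Weighted: (-144.3742690320) − (-9.0095510423) = -135.3647179897
(-135.3647179897) ÷ 15 = -9.0243145326
Shift from A(h/2): −0.0009227181.

-9.024315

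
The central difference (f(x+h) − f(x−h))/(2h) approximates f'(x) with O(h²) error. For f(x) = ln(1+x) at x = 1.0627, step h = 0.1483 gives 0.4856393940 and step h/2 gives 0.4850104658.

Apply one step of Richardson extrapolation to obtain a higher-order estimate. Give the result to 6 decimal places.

0.484801

r = 2, so 2^r = 4.
4·0.4850104658 − 0.4856393940 = 1.4544024692
1.4544024692 ÷ 3 = 0.4848008231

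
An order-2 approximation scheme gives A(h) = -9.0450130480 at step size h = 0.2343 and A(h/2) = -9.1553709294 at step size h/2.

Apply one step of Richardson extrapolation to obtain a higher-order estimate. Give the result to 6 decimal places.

Leading term ∝ h^2; use weight 4 = 2^2.
4*(-9.1553709294) − (-9.0450130480) = -27.5764706696
Divide by 2^2 − 1 = 3.
R = (-27.5764706696)/3 = -9.1921568899
Shift from A(h/2): −0.0367859605.

-9.192157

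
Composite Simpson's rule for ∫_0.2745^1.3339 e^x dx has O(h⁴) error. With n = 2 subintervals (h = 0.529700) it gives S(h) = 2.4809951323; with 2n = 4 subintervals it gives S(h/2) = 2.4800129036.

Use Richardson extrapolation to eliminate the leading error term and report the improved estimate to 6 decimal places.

Method order is 4; weight 2^4 = 16.
16 × 2.4800129036 = 39.6802064576; subtract 2.4809951323 → 37.1992113253
Divide by 2^4 − 1 = 15.
Result: 2.4799474217

2.479947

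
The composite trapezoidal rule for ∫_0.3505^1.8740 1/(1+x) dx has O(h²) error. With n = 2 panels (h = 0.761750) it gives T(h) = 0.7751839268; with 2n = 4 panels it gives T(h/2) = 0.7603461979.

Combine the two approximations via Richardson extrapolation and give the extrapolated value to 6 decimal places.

0.755400

Leading term ∝ h^2; use weight 4 = 2^2.
2^2·A(h/2) = 3.0413847916; minus A(h) gives 2.2662008648.
Divide by 2^2 − 1 = 3.
So the Richardson estimate is 0.7554002883.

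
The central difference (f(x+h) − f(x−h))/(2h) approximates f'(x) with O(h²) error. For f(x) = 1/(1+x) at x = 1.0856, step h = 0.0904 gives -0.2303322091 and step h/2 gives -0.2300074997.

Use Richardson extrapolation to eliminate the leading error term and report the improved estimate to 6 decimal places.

Error is O(h^2); halving h shrinks it by 2^2 = 4.
2^2*A(h/2) = -0.9200299988; minus A(h) gives -0.6896977897.
Denominator 4 − 1 = 3.
So the Richardson estimate is -0.2298992632.
Shift from A(h/2): +0.0001082365.

-0.229899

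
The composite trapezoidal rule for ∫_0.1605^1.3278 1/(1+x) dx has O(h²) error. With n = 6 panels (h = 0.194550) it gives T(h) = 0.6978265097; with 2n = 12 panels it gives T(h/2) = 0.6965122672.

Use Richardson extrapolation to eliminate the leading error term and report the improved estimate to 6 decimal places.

r = 2, so 2^r = 4.
Top: 4(0.6965122672) − (0.6978265097) = 2.0882225591
Divide by 2^2 − 1 = 3.
Result: 0.6960741864
Correction |R − A(h/2)| = 4.381e-04; gap |A(h/2) − A(h)| = 1.314e-03.

0.696074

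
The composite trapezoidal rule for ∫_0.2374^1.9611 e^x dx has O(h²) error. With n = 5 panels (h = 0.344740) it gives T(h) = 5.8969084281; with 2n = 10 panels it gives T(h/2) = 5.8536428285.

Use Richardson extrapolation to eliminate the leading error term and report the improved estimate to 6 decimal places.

Leading term ∝ h^2; use weight 4 = 2^2.
Numerator 4*A(h/2) − A(h) = 4*5.8536428285 − 5.8969084281 = 17.5176628859
17.5176628859 ÷ 3 = 5.8392209620
Shift from A(h/2): −0.0144218665.

5.839221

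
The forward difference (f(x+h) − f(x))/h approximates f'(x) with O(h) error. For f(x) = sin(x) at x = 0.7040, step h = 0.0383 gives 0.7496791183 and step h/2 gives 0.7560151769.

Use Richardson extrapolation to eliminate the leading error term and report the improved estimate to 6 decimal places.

0.762351

r = 1, so 2^r = 2.
Numerator 2×A(h/2) − A(h) = 2×0.7560151769 − 0.7496791183 = 0.7623512355
0.7623512355 ÷ 1 = 0.7623512355
Correction |R − A(h/2)| = 6.336e-03; gap |A(h/2) − A(h)| = 6.336e-03.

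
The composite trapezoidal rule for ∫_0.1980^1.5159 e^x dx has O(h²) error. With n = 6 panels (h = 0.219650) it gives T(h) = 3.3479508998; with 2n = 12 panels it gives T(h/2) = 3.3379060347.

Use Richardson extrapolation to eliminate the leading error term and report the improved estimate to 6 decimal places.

3.334558

Order 2 gives 2^r = 4 and 2^r − 1 = 3.
4*3.3379060347 − 3.3479508998 = 10.0036732390
(4*3.3379060347 − 3.3479508998)/(4 − 1) = 3.3345577463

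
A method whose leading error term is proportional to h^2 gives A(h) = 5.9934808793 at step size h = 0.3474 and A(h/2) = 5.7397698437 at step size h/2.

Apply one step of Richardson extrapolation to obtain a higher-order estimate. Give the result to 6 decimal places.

5.655199

r = 2, so 2^r = 4.
A(h/2) − A(h) = 5.7397698437 − 5.9934808793 = -0.2537110356
Divide by 2^2 − 1 = 3: (-0.2537110356)/3 = -0.0845703452
R = 5.7397698437 − 0.0845703452 = 5.6551994985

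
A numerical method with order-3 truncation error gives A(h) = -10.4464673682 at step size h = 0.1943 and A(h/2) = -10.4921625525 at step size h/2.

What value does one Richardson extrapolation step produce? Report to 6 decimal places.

Method order is 3; weight 2^3 = 8.
Weighted: (-83.9373004200) − (-10.4464673682) = -73.4908330518
(8×(-10.4921625525) − (-10.4464673682))/(8 − 1) = -10.4986904360

-10.498690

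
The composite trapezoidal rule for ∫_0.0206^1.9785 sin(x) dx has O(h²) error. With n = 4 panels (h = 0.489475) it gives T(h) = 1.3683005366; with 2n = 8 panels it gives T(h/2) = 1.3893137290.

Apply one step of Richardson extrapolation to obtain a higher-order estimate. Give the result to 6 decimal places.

1.396318

The method has order 2: 2^2 = 4.
A(h/2) − A(h) = 1.3893137290 − 1.3683005366 = 0.0210131924
Correction (A(h/2) − A(h))/(4 − 1) = 0.0210131924/3 = 0.0070043975
R = A(h/2) + (A(h/2) − A(h))/3 = 1.3893137290 + 0.0070043975 = 1.3963181265
Shift from A(h/2): +0.0070043975.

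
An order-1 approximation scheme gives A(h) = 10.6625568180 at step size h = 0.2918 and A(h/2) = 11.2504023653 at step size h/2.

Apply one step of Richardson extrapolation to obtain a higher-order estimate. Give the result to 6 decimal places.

11.838248

Order 1 gives 2^r = 2 and 2^r − 1 = 1.
2 × 11.2504023653 = 22.5008047306; subtract 10.6625568180 → 11.8382479126
Extrapolated: 11.8382479126 / 1 = 11.8382479126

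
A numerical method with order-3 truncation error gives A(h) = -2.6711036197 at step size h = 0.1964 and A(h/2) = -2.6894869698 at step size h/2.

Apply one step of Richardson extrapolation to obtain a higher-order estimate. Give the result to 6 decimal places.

Error is O(h^3); halving h shrinks it by 2^3 = 8.
Difference of the inputs: -2.6894869698 − (-2.6711036197) = -0.0183833501
Divide by 2^3 − 1 = 7: (-0.0183833501)/7 = -0.0026261929
R = A(h/2) + (A(h/2) − A(h))/7 = -2.6894869698 − 0.0026261929 = -2.6921131627
Shift from A(h/2): −0.0026261929.

-2.692113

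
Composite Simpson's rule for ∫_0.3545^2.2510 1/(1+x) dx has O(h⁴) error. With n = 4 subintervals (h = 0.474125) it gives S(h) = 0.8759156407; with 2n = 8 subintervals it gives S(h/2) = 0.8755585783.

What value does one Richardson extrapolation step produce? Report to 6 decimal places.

0.875535

Leading term ∝ h^4; use weight 16 = 2^4.
2^4×A(h/2) = 14.0089372528; minus A(h) gives 13.1330216121.
Denominator 16 − 1 = 15.
So the Richardson estimate is 0.8755347741.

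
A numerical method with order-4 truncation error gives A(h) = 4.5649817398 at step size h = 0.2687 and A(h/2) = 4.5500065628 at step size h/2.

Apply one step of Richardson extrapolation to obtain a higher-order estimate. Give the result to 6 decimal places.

4.549008

The method has order 4: 2^4 = 16.
Numerator 16*A(h/2) − A(h) = 16*4.5500065628 − 4.5649817398 = 68.2351232650
68.2351232650 ÷ 15 = 4.5490082177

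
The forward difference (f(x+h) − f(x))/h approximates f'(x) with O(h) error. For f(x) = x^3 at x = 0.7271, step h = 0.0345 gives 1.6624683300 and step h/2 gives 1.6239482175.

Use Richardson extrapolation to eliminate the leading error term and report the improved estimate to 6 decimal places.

Method order is 1; weight 2^1 = 2.
2·1.6239482175 − 1.6624683300 = 1.5854281050
Divide by 2^1 − 1 = 1.
So the Richardson estimate is 1.5854281050.

1.585428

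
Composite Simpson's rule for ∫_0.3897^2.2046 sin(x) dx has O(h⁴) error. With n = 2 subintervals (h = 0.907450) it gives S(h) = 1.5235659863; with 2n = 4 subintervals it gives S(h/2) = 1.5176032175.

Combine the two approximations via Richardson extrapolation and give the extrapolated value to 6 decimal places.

r = 4, so 2^r = 16.
Difference of the inputs: 1.5176032175 − 1.5235659863 = -0.0059627688
Divide by 2^4 − 1 = 15: (-0.0059627688)/15 = -0.0003975179
R = A(h/2) + (A(h/2) − A(h))/15 = 1.5176032175 − 0.0003975179 = 1.5172056996
Correction |R − A(h/2)| = 3.975e-04; gap |A(h/2) − A(h)| = 5.963e-03.

1.517206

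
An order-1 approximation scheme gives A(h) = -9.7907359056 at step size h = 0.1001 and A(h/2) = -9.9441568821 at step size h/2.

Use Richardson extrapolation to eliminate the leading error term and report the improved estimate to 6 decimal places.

-10.097578

Order 1 gives 2^r = 2 and 2^r − 1 = 1.
2·(-9.9441568821) − (-9.7907359056) = -10.0975778586
Extrapolated: (-10.0975778586) / 1 = -10.0975778586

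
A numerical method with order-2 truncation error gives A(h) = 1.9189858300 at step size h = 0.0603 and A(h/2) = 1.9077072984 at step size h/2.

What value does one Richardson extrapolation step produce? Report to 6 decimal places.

Method order is 2; weight 2^2 = 4.
4×1.9077072984 = 7.6308291936; subtract 1.9189858300 → 5.7118433636
R = 5.7118433636/3 = 1.9039477879
Correction |R − A(h/2)| = 3.760e-03; gap |A(h/2) − A(h)| = 1.128e-02.

1.903948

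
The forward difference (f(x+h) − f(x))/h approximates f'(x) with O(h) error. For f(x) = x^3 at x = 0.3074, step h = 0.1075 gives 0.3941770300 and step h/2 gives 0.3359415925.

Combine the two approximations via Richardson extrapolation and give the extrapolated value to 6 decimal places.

r = 1, so 2^r = 2.
2^1 × A(h/2) = 0.6718831850; minus A(h) gives 0.2777061550.
Divide by 2^1 − 1 = 1.
(2 × 0.3359415925 − 0.3941770300)/(2 − 1) = 0.2777061550

0.277706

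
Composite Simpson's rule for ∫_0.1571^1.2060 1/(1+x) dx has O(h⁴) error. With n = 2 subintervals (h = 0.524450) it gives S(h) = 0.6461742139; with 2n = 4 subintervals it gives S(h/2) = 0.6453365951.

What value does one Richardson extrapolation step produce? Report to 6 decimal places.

0.645281

Error is O(h^4); halving h shrinks it by 2^4 = 16.
2^4×A(h/2) = 10.3253855216; minus A(h) gives 9.6792113077.
Denominator 16 − 1 = 15.
Extrapolated: 9.6792113077 / 15 = 0.6452807538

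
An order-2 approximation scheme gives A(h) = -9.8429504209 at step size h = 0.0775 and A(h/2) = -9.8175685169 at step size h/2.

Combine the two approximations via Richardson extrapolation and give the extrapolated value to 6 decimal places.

Method order is 2; weight 2^2 = 4.
Top: 4(-9.8175685169) − (-9.8429504209) = -29.4273236467
Divide by 2^2 − 1 = 3.
(4×(-9.8175685169) − (-9.8429504209))/(4 − 1) = -9.8091078822

-9.809108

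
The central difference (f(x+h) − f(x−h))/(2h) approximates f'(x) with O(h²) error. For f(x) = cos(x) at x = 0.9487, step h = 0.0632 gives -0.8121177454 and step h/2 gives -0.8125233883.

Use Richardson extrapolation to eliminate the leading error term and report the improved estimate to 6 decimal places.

Method order is 2; weight 2^2 = 4.
Weighted: (-3.2500935532) − (-0.8121177454) = -2.4379758078
Denominator 4 − 1 = 3.
So the Richardson estimate is -0.8126586026.
Shift from A(h/2): −0.0001352143.

-0.812659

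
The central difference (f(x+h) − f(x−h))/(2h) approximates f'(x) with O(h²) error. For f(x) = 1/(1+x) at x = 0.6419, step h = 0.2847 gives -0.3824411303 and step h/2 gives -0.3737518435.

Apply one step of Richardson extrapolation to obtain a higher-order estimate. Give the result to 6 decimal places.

With r = 2 the leading error scales as h^2, so the weight is 2^2 = 4.
Weighted: (-1.4950073740) − (-0.3824411303) = -1.1125662437
R = (-1.1125662437)/3 = -0.3708554146
Gap between inputs: 8.689e-03; correction applied: +0.0028964289.

-0.370855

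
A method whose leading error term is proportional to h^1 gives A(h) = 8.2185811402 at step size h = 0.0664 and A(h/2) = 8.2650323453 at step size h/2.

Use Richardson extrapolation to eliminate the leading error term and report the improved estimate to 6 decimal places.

8.311484

Error is O(h^1); halving h shrinks it by 2^1 = 2.
Numerator 2*A(h/2) − A(h) = 2*8.2650323453 − 8.2185811402 = 8.3114835504
Divide by 2^1 − 1 = 1.
8.3114835504 ÷ 1 = 8.3114835504
Correction |R − A(h/2)| = 4.645e-02; gap |A(h/2) − A(h)| = 4.645e-02.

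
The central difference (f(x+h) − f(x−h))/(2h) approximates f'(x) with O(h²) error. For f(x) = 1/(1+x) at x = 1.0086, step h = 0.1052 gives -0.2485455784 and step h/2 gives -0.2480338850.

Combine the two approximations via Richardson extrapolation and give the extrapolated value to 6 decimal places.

Leading term ∝ h^2; use weight 4 = 2^2.
4*(-0.2480338850) − (-0.2485455784) = -0.7435899616
Divide by 2^2 − 1 = 3.
So the Richardson estimate is -0.2478633205.

-0.247863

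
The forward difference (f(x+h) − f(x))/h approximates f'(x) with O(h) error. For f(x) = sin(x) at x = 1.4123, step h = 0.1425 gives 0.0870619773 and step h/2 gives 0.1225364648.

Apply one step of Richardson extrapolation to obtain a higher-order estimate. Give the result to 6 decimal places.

Leading term ∝ h^1; use weight 2 = 2^1.
2·0.1225364648 − 0.0870619773 = 0.1580109523
Divide by 2^1 − 1 = 1.
Result: 0.1580109523

0.158011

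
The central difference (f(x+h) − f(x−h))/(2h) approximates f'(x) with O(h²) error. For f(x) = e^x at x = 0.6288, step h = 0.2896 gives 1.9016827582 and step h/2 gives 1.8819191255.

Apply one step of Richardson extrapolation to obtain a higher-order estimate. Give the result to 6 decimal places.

1.875331

Method order is 2; weight 2^2 = 4.
Difference of the inputs: 1.8819191255 − 1.9016827582 = -0.0197636327
Divide by 2^2 − 1 = 3: (-0.0197636327)/3 = -0.0065878776
R = 1.8819191255 − 0.0065878776 = 1.8753312479
Gap between inputs: 1.976e-02; correction applied: −0.0065878776.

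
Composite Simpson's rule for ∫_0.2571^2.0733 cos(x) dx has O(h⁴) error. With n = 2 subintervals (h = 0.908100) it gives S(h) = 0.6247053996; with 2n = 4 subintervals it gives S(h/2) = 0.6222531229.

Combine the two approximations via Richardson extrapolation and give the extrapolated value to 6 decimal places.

r = 4: numerator weight 16, denominator 15.
Top: 16(0.6222531229) − (0.6247053996) = 9.3313445668
R = 9.3313445668/15 = 0.6220896378

0.622090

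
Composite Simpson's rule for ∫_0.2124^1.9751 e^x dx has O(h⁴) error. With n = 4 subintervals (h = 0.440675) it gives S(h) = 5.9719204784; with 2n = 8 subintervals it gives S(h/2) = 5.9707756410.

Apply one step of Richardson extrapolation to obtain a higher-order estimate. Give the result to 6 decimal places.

5.970699

The method has order 4: 2^4 = 16.
16·5.9707756410 − 5.9719204784 = 89.5604897776
Divide by 2^4 − 1 = 15.
Result: 5.9706993185
Gap between inputs: 1.145e-03; correction applied: −0.0000763225.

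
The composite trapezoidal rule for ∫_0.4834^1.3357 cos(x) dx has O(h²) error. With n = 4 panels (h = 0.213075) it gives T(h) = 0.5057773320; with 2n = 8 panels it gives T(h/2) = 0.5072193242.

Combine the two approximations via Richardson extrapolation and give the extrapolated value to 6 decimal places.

0.507700

The method has order 2: 2^2 = 4.
A(h/2) − A(h) = 0.5072193242 − 0.5057773320 = 0.0014419922
Correction (A(h/2) − A(h))/(4 − 1) = 0.0014419922/3 = 0.0004806641
R = 0.5072193242 + 0.0004806641 = 0.5076999883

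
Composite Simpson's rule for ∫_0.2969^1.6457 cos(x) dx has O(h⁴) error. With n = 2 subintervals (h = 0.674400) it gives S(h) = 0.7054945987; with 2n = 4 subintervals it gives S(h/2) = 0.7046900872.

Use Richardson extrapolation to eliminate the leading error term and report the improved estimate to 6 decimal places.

Leading term ∝ h^4; use weight 16 = 2^4.
16 × 0.7046900872 − 0.7054945987 = 10.5695467965
Divide by 2^4 − 1 = 15.
R = 10.5695467965/15 = 0.7046364531

0.704636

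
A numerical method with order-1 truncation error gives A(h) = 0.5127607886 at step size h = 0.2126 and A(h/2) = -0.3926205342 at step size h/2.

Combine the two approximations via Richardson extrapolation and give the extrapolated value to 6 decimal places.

Method order is 1; weight 2^1 = 2.
A(h/2) − A(h) = -0.3926205342 − 0.5127607886 = -0.9053813228
Divide by 2^1 − 1 = 1: (-0.9053813228)/1 = -0.9053813228
R = -0.3926205342 − 0.9053813228 = -1.2980018570
Correction |R − A(h/2)| = 9.054e-01; gap |A(h/2) − A(h)| = 9.054e-01.

-1.298002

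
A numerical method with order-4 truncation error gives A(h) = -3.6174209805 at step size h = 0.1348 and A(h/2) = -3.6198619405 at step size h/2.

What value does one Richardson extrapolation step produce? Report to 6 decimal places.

Error is O(h^4); halving h shrinks it by 2^4 = 16.
16*(-3.6198619405) = -57.9177910480; subtract (-3.6174209805) → -54.3003700675
R = (-54.3003700675)/15 = -3.6200246712
Shift from A(h/2): −0.0001627307.

-3.620025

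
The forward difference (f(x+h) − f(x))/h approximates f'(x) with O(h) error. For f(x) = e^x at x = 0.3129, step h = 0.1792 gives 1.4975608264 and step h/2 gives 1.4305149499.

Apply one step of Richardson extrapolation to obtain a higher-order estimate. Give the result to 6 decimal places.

1.363469

The method has order 1: 2^1 = 2.
2*1.4305149499 = 2.8610298998; 2.8610298998 − 1.4975608264 = 1.3634690734
Denominator 2 − 1 = 1.
Result: 1.3634690734
Correction |R − A(h/2)| = 6.705e-02; gap |A(h/2) − A(h)| = 6.705e-02.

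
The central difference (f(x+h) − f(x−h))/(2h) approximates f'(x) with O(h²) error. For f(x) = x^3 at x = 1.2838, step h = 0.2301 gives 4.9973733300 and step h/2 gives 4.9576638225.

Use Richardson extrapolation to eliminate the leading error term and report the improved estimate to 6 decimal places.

r = 2, so 2^r = 4.
4*4.9576638225 − 4.9973733300 = 14.8332819600
14.8332819600 ÷ 3 = 4.9444273200

4.944427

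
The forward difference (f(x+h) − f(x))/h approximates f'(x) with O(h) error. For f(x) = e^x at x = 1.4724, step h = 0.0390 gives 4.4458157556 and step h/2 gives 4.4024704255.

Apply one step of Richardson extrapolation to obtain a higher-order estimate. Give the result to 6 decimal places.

4.359125

r = 1, so 2^r = 2.
2 × 4.4024704255 = 8.8049408510; 8.8049408510 − 4.4458157556 = 4.3591250954
Denominator 2 − 1 = 1.
Result: 4.3591250954
Gap between inputs: 4.335e-02; correction applied: −0.0433453301.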